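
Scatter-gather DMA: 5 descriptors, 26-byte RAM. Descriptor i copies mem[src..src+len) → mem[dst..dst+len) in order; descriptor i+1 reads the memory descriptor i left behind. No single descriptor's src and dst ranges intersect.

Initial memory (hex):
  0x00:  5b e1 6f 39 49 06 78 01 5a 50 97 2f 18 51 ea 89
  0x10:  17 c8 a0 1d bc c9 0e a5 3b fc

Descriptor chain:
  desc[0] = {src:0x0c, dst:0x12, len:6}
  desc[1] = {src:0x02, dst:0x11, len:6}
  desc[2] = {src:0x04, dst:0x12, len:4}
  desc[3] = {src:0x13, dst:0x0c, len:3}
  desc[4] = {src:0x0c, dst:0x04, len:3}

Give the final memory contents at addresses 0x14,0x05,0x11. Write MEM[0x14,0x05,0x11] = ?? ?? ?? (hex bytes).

MEM[0x14,0x05,0x11] = 78 78 6f

#0 dst[0x12+6] := {0x18,0x51,0xea,0x89,0x17,0xc8}
#1 dst[0x11+6] := {0x6f,0x39,0x49,0x06,0x78,0x01}
#2 dst[0x12+4] := {0x49,0x06,0x78,0x01}
#3 dst[0x0c+3] := {0x06,0x78,0x01}
#4 dst[0x04+3] := {0x06,0x78,0x01}
query mem[0x14]=0x78, mem[0x05]=0x78, mem[0x11]=0x6f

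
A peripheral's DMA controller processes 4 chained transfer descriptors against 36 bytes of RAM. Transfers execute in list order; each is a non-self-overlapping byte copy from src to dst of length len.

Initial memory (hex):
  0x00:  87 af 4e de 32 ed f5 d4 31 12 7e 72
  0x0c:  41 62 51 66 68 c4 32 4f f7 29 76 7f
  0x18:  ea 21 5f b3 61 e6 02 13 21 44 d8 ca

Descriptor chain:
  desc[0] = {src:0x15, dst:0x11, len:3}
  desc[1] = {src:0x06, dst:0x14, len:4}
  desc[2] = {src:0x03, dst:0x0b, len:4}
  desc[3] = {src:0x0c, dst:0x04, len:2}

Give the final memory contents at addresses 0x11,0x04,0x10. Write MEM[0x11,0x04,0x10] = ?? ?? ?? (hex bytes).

#0 dst[0x11+3] := {0x29,0x76,0x7f}
#1 dst[0x14+4] := {0xf5,0xd4,0x31,0x12}
#2 dst[0x0b+4] := {0xde,0x32,0xed,0xf5}
#3 dst[0x04+2] := {0x32,0xed}
query mem[0x11]=0x29, mem[0x04]=0x32, mem[0x10]=0x68

MEM[0x11,0x04,0x10] = 29 32 68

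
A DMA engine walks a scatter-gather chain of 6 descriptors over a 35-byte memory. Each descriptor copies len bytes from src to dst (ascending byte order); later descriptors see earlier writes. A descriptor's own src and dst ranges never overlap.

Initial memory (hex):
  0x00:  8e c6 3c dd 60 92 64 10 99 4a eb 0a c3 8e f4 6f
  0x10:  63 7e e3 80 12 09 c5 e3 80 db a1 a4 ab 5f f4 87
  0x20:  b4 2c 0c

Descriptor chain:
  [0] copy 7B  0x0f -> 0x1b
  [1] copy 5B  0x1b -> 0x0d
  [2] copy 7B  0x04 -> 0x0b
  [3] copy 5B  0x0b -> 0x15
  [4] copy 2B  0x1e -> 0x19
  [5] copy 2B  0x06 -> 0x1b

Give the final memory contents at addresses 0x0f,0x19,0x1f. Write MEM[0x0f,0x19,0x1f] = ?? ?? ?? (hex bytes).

MEM[0x0f,0x19,0x1f] = 99 e3 80

[0] 0x0f->0x1b len=7 : 6f 63 7e e3 80 12 09
[1] 0x1b->0x0d len=5 : 6f 63 7e e3 80
[2] 0x04->0x0b len=7 : 60 92 64 10 99 4a eb
[3] 0x0b->0x15 len=5 : 60 92 64 10 99
[4] 0x1e->0x19 len=2 : e3 80
[5] 0x06->0x1b len=2 : 64 10
query mem[0x0f]=0x99, mem[0x19]=0xe3, mem[0x1f]=0x80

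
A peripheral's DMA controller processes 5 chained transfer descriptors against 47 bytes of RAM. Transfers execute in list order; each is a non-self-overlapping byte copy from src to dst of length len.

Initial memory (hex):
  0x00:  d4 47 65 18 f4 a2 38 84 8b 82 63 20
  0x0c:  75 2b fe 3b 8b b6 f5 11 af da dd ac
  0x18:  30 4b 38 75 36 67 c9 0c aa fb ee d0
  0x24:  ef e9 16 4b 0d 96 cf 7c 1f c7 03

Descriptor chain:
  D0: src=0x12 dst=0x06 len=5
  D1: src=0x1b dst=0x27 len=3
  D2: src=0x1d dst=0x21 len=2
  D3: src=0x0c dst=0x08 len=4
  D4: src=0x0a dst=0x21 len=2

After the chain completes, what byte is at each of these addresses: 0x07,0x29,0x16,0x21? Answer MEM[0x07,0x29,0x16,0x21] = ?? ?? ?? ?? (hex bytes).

MEM[0x07,0x29,0x16,0x21] = 11 67 dd fe

#0 dst[0x06+5] := {0xf5,0x11,0xaf,0xda,0xdd}
#1 dst[0x27+3] := {0x75,0x36,0x67}
#2 dst[0x21+2] := {0x67,0xc9}
#3 dst[0x08+4] := {0x75,0x2b,0xfe,0x3b}
#4 dst[0x21+2] := {0xfe,0x3b}
query mem[0x07]=0x11, mem[0x29]=0x67, mem[0x16]=0xdd, mem[0x21]=0xfe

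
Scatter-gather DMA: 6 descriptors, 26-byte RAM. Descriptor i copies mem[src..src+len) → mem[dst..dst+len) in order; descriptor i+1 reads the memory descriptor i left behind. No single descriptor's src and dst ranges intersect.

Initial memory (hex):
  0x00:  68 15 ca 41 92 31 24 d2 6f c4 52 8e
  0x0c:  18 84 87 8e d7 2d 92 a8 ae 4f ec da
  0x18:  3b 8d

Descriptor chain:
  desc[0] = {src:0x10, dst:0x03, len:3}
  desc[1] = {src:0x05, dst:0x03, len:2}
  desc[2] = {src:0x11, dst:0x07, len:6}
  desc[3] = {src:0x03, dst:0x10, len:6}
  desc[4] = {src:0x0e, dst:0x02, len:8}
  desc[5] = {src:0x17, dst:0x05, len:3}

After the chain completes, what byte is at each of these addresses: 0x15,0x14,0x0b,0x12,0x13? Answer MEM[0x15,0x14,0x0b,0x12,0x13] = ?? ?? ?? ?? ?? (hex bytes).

MEM[0x15,0x14,0x0b,0x12,0x13] = 92 2d 4f 92 24

D0: mem[0x03..0x05] <- [d7 2d 92]
D1: mem[0x03..0x04] <- [92 24]
D2: mem[0x07..0x0c] <- [2d 92 a8 ae 4f ec]
D3: mem[0x10..0x15] <- [92 24 92 24 2d 92]
D4: mem[0x02..0x09] <- [87 8e 92 24 92 24 2d 92]
D5: mem[0x05..0x07] <- [da 3b 8d]
query mem[0x15]=0x92, mem[0x14]=0x2d, mem[0x0b]=0x4f, mem[0x12]=0x92, mem[0x13]=0x24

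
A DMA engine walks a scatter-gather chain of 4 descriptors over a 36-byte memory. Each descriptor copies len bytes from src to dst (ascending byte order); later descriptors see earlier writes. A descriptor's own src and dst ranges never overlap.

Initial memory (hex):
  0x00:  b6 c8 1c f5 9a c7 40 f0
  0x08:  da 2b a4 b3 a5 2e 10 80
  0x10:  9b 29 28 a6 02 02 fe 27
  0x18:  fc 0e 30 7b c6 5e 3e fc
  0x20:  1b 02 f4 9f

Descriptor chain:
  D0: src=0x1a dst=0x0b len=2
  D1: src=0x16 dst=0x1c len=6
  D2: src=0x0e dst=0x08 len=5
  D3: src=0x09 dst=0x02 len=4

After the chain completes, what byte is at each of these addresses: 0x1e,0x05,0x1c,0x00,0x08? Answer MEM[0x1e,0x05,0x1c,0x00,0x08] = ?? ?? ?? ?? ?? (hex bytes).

D0: mem[0x0b..0x0c] <- [30 7b]
D1: mem[0x1c..0x21] <- [fe 27 fc 0e 30 7b]
D2: mem[0x08..0x0c] <- [10 80 9b 29 28]
D3: mem[0x02..0x05] <- [80 9b 29 28]
query mem[0x1e]=0xfc, mem[0x05]=0x28, mem[0x1c]=0xfe, mem[0x00]=0xb6, mem[0x08]=0x10

MEM[0x1e,0x05,0x1c,0x00,0x08] = fc 28 fe b6 10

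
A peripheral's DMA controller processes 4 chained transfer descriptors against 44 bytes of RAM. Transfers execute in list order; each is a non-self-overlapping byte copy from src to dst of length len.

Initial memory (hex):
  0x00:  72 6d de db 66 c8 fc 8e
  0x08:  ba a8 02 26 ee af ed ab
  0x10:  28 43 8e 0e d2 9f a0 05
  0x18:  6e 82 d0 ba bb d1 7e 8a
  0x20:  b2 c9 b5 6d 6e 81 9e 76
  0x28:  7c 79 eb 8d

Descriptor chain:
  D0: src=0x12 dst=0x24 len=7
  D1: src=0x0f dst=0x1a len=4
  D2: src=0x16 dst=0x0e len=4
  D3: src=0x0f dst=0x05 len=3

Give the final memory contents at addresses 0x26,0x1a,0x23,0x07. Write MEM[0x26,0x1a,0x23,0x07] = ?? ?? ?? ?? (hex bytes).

#0 dst[0x24+7] := {0x8e,0x0e,0xd2,0x9f,0xa0,0x05,0x6e}
#1 dst[0x1a+4] := {0xab,0x28,0x43,0x8e}
#2 dst[0x0e+4] := {0xa0,0x05,0x6e,0x82}
#3 dst[0x05+3] := {0x05,0x6e,0x82}
query mem[0x26]=0xd2, mem[0x1a]=0xab, mem[0x23]=0x6d, mem[0x07]=0x82

MEM[0x26,0x1a,0x23,0x07] = d2 ab 6d 82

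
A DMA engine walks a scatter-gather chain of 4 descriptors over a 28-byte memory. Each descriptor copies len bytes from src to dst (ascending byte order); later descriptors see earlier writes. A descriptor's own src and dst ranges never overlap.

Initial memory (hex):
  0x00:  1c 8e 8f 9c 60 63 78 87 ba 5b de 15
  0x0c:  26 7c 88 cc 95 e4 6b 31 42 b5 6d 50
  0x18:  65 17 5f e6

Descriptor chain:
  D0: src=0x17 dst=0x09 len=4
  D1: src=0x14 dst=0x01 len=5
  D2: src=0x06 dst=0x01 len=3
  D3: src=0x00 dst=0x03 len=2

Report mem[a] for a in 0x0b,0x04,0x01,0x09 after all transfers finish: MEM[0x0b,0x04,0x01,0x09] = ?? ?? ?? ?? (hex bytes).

MEM[0x0b,0x04,0x01,0x09] = 17 78 78 50

#0 dst[0x09+4] := {0x50,0x65,0x17,0x5f}
#1 dst[0x01+5] := {0x42,0xb5,0x6d,0x50,0x65}
#2 dst[0x01+3] := {0x78,0x87,0xba}
#3 dst[0x03+2] := {0x1c,0x78}
query mem[0x0b]=0x17, mem[0x04]=0x78, mem[0x01]=0x78, mem[0x09]=0x50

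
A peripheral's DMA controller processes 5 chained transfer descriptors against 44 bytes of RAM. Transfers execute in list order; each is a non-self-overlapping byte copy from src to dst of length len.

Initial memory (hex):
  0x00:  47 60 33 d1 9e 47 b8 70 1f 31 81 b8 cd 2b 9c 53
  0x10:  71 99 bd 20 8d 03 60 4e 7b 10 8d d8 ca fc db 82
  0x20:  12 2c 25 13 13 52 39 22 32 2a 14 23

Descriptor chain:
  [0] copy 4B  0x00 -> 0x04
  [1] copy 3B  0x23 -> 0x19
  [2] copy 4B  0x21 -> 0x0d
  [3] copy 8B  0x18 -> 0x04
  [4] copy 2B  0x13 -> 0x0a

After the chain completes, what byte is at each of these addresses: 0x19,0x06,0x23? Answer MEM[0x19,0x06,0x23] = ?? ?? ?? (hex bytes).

D0: mem[0x04..0x07] <- [47 60 33 d1]
D1: mem[0x19..0x1b] <- [13 13 52]
D2: mem[0x0d..0x10] <- [2c 25 13 13]
D3: mem[0x04..0x0b] <- [7b 13 13 52 ca fc db 82]
D4: mem[0x0a..0x0b] <- [20 8d]
query mem[0x19]=0x13, mem[0x06]=0x13, mem[0x23]=0x13

MEM[0x19,0x06,0x23] = 13 13 13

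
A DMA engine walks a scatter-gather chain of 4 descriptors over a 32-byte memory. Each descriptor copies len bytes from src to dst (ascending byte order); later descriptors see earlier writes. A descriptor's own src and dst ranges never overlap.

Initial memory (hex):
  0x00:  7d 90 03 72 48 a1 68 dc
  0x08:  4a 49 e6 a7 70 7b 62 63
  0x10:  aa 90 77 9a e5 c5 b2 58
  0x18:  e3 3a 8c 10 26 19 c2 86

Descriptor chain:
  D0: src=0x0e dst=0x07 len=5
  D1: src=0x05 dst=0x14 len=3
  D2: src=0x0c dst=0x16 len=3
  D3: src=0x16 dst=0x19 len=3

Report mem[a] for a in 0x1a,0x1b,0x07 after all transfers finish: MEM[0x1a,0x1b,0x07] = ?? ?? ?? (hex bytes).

MEM[0x1a,0x1b,0x07] = 7b 62 62

  after D0: wrote 5B at 0x07 = 6263aa9077
  after D1: wrote 3B at 0x14 = a16862
  after D2: wrote 3B at 0x16 = 707b62
  after D3: wrote 3B at 0x19 = 707b62
query mem[0x1a]=0x7b, mem[0x1b]=0x62, mem[0x07]=0x62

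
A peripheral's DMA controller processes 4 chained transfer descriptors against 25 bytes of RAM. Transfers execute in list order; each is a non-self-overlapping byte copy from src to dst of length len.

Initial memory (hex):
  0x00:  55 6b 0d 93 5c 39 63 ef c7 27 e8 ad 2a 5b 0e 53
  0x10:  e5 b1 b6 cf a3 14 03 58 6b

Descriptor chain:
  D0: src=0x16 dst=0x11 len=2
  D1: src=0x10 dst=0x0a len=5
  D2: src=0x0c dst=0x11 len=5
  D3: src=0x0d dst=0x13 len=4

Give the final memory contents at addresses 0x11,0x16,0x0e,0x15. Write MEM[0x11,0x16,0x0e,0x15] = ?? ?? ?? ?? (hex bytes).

D0: mem[0x11..0x12] <- [03 58]
D1: mem[0x0a..0x0e] <- [e5 03 58 cf a3]
D2: mem[0x11..0x15] <- [58 cf a3 53 e5]
D3: mem[0x13..0x16] <- [cf a3 53 e5]
query mem[0x11]=0x58, mem[0x16]=0xe5, mem[0x0e]=0xa3, mem[0x15]=0x53

MEM[0x11,0x16,0x0e,0x15] = 58 e5 a3 53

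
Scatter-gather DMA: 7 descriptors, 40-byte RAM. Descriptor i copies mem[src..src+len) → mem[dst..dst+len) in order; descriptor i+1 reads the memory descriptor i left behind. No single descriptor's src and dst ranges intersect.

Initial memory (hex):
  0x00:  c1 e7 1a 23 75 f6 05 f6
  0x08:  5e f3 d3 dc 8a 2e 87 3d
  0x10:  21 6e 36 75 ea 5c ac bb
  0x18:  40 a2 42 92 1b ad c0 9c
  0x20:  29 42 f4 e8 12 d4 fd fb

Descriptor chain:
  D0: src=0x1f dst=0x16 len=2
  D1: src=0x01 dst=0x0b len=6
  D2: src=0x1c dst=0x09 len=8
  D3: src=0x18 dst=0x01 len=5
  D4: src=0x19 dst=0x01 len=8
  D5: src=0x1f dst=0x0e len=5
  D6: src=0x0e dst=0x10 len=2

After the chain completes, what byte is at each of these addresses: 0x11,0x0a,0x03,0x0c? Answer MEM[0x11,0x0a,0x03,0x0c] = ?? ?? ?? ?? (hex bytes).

  after D0: wrote 2B at 0x16 = 9c29
  after D1: wrote 6B at 0x0b = e71a2375f605
  after D2: wrote 8B at 0x09 = 1badc09c2942f4e8
  after D3: wrote 5B at 0x01 = 40a242921b
  after D4: wrote 8B at 0x01 = a242921badc09c29
  after D5: wrote 5B at 0x0e = 9c2942f4e8
  after D6: wrote 2B at 0x10 = 9c29
query mem[0x11]=0x29, mem[0x0a]=0xad, mem[0x03]=0x92, mem[0x0c]=0x9c

MEM[0x11,0x0a,0x03,0x0c] = 29 ad 92 9c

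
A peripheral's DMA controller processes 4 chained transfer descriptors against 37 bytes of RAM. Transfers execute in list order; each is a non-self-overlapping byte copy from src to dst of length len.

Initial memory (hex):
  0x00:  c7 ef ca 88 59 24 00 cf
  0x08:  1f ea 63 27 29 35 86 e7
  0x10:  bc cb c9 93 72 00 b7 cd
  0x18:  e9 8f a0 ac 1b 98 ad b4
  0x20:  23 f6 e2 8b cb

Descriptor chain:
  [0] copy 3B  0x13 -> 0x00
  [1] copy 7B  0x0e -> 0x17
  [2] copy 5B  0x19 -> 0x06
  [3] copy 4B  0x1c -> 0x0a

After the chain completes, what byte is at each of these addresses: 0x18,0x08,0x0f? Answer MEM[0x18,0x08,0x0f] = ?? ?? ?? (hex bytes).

MEM[0x18,0x08,0x0f] = e7 c9 e7

  after D0: wrote 3B at 0x00 = 937200
  after D1: wrote 7B at 0x17 = 86e7bccbc99372
  after D2: wrote 5B at 0x06 = bccbc99372
  after D3: wrote 4B at 0x0a = 9372adb4
query mem[0x18]=0xe7, mem[0x08]=0xc9, mem[0x0f]=0xe7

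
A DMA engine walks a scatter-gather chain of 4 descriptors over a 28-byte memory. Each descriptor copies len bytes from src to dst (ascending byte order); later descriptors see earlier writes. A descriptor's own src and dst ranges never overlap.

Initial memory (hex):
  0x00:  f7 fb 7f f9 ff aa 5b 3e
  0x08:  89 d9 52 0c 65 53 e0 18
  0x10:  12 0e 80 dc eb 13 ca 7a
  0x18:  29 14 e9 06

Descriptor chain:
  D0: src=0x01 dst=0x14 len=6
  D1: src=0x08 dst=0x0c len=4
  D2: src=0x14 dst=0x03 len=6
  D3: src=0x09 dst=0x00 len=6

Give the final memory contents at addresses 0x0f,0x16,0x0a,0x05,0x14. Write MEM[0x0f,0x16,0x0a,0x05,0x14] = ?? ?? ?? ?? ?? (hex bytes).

MEM[0x0f,0x16,0x0a,0x05,0x14] = 0c f9 52 52 fb

[0] 0x01->0x14 len=6 : fb 7f f9 ff aa 5b
[1] 0x08->0x0c len=4 : 89 d9 52 0c
[2] 0x14->0x03 len=6 : fb 7f f9 ff aa 5b
[3] 0x09->0x00 len=6 : d9 52 0c 89 d9 52
query mem[0x0f]=0x0c, mem[0x16]=0xf9, mem[0x0a]=0x52, mem[0x05]=0x52, mem[0x14]=0xfb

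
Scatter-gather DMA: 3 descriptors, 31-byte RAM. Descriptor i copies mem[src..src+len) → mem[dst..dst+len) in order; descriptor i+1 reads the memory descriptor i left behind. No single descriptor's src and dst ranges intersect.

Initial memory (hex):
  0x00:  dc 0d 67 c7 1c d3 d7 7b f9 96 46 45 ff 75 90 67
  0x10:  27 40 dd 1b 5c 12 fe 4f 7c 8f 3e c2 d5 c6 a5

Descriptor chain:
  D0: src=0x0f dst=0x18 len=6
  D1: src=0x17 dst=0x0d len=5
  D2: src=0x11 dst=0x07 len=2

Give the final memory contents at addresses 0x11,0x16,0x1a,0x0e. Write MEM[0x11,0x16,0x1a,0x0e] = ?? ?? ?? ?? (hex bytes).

  after D0: wrote 6B at 0x18 = 672740dd1b5c
  after D1: wrote 5B at 0x0d = 4f672740dd
  after D2: wrote 2B at 0x07 = dddd
query mem[0x11]=0xdd, mem[0x16]=0xfe, mem[0x1a]=0x40, mem[0x0e]=0x67

MEM[0x11,0x16,0x1a,0x0e] = dd fe 40 67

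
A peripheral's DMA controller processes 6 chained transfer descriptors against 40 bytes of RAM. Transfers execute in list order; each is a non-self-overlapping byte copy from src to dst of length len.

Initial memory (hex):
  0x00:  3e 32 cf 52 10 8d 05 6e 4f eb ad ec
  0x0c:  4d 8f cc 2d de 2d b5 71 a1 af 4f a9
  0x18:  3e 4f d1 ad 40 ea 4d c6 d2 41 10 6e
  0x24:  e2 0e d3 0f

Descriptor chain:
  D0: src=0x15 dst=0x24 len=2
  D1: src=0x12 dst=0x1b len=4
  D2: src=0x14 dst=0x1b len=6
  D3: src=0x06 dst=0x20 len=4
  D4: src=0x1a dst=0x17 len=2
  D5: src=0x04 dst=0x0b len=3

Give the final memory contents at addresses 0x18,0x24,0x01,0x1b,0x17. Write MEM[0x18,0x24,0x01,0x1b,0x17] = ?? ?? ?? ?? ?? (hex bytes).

  after D0: wrote 2B at 0x24 = af4f
  after D1: wrote 4B at 0x1b = b571a1af
  after D2: wrote 6B at 0x1b = a1af4fa93e4f
  after D3: wrote 4B at 0x20 = 056e4feb
  after D4: wrote 2B at 0x17 = d1a1
  after D5: wrote 3B at 0x0b = 108d05
query mem[0x18]=0xa1, mem[0x24]=0xaf, mem[0x01]=0x32, mem[0x1b]=0xa1, mem[0x17]=0xd1

MEM[0x18,0x24,0x01,0x1b,0x17] = a1 af 32 a1 d1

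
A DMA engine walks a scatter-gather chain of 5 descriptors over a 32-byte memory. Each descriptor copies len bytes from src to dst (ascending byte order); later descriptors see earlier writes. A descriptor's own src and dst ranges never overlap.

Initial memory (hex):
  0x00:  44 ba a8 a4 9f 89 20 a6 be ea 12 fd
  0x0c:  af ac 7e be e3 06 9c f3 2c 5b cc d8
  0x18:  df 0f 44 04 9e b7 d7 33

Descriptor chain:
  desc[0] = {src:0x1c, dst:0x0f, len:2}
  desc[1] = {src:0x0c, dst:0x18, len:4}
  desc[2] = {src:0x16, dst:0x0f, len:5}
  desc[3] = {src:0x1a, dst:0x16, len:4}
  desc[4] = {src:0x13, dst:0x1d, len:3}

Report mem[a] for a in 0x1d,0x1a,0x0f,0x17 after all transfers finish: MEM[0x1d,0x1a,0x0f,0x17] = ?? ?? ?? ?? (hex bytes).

#0 dst[0x0f+2] := {0x9e,0xb7}
#1 dst[0x18+4] := {0xaf,0xac,0x7e,0x9e}
#2 dst[0x0f+5] := {0xcc,0xd8,0xaf,0xac,0x7e}
#3 dst[0x16+4] := {0x7e,0x9e,0x9e,0xb7}
#4 dst[0x1d+3] := {0x7e,0x2c,0x5b}
query mem[0x1d]=0x7e, mem[0x1a]=0x7e, mem[0x0f]=0xcc, mem[0x17]=0x9e

MEM[0x1d,0x1a,0x0f,0x17] = 7e 7e cc 9e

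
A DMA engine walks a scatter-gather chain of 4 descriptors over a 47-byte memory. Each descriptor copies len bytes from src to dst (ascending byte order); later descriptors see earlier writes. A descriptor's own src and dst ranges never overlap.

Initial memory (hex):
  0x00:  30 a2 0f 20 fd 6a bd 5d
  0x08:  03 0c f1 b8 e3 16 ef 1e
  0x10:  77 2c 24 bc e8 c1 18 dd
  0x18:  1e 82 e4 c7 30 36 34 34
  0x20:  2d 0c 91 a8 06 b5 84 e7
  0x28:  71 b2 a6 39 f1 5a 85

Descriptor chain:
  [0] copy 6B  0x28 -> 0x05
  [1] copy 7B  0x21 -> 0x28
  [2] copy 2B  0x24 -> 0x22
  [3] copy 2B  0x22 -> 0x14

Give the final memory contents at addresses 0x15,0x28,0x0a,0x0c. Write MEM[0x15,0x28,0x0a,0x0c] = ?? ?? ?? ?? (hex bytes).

MEM[0x15,0x28,0x0a,0x0c] = b5 0c 5a e3

[0] 0x28->0x05 len=6 : 71 b2 a6 39 f1 5a
[1] 0x21->0x28 len=7 : 0c 91 a8 06 b5 84 e7
[2] 0x24->0x22 len=2 : 06 b5
[3] 0x22->0x14 len=2 : 06 b5
query mem[0x15]=0xb5, mem[0x28]=0x0c, mem[0x0a]=0x5a, mem[0x0c]=0xe3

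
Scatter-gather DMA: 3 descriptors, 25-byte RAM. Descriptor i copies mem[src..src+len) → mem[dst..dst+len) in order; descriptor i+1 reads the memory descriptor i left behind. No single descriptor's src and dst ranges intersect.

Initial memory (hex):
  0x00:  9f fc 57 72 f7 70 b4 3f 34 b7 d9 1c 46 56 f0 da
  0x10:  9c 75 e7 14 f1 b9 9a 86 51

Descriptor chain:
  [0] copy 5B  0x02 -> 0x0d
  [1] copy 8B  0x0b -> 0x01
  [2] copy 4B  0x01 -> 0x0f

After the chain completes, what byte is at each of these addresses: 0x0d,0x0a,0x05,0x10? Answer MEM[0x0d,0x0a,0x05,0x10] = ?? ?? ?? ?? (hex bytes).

MEM[0x0d,0x0a,0x05,0x10] = 57 d9 f7 46

[0] 0x02->0x0d len=5 : 57 72 f7 70 b4
[1] 0x0b->0x01 len=8 : 1c 46 57 72 f7 70 b4 e7
[2] 0x01->0x0f len=4 : 1c 46 57 72
query mem[0x0d]=0x57, mem[0x0a]=0xd9, mem[0x05]=0xf7, mem[0x10]=0x46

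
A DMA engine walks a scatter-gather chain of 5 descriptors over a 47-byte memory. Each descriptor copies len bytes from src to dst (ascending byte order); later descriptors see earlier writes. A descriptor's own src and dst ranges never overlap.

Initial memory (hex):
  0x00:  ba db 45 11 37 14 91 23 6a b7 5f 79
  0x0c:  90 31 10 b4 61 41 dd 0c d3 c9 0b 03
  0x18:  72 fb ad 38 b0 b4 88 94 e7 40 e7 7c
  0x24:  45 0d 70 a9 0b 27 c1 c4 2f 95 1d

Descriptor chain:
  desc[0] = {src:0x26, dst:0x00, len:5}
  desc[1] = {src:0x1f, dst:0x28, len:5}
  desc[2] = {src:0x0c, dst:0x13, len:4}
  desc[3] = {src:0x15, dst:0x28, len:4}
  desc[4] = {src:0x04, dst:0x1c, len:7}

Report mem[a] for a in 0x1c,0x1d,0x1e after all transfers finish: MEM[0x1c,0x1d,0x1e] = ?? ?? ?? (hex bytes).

MEM[0x1c,0x1d,0x1e] = c1 14 91

  after D0: wrote 5B at 0x00 = 70a90b27c1
  after D1: wrote 5B at 0x28 = 94e740e77c
  after D2: wrote 4B at 0x13 = 903110b4
  after D3: wrote 4B at 0x28 = 10b40372
  after D4: wrote 7B at 0x1c = c11491236ab75f
query mem[0x1c]=0xc1, mem[0x1d]=0x14, mem[0x1e]=0x91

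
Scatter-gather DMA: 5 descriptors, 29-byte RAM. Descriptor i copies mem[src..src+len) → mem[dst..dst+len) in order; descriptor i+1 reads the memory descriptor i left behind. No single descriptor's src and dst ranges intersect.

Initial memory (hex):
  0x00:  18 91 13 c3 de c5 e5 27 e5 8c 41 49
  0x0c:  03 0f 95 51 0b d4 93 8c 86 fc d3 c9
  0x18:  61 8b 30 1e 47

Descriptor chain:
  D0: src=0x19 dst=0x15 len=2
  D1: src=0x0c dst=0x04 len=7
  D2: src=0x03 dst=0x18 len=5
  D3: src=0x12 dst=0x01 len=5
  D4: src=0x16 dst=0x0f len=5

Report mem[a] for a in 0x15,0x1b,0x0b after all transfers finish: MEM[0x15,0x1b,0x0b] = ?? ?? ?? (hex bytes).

MEM[0x15,0x1b,0x0b] = 8b 95 49

  after D0: wrote 2B at 0x15 = 8b30
  after D1: wrote 7B at 0x04 = 030f95510bd493
  after D2: wrote 5B at 0x18 = c3030f9551
  after D3: wrote 5B at 0x01 = 938c868b30
  after D4: wrote 5B at 0x0f = 30c9c3030f
query mem[0x15]=0x8b, mem[0x1b]=0x95, mem[0x0b]=0x49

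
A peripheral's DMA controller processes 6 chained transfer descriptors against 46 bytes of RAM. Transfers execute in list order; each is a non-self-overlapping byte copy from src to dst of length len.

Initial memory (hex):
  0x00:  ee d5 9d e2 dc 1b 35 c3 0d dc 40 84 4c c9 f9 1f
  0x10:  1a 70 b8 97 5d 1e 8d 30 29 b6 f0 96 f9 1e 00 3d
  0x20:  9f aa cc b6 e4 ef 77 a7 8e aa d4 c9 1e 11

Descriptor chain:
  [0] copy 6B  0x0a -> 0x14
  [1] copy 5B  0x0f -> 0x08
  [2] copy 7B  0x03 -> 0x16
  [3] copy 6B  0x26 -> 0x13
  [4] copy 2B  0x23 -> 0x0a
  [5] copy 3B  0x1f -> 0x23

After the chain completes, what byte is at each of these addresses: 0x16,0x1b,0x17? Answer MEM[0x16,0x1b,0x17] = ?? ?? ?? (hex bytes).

MEM[0x16,0x1b,0x17] = aa 1f d4

[0] 0x0a->0x14 len=6 : 40 84 4c c9 f9 1f
[1] 0x0f->0x08 len=5 : 1f 1a 70 b8 97
[2] 0x03->0x16 len=7 : e2 dc 1b 35 c3 1f 1a
[3] 0x26->0x13 len=6 : 77 a7 8e aa d4 c9
[4] 0x23->0x0a len=2 : b6 e4
[5] 0x1f->0x23 len=3 : 3d 9f aa
query mem[0x16]=0xaa, mem[0x1b]=0x1f, mem[0x17]=0xd4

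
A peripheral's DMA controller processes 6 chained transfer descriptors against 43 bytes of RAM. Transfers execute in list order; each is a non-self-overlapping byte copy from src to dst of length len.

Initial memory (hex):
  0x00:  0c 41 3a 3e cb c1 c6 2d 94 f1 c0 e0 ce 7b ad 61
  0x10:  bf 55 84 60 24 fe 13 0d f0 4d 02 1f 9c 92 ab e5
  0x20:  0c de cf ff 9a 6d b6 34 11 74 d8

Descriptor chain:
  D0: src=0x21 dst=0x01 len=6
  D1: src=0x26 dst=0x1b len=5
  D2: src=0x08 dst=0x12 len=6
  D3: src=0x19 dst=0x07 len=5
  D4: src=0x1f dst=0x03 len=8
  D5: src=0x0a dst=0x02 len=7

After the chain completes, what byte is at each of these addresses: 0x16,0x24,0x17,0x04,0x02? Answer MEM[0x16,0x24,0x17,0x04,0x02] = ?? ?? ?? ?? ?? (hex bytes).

  after D0: wrote 6B at 0x01 = decfff9a6db6
  after D1: wrote 5B at 0x1b = b6341174d8
  after D2: wrote 6B at 0x12 = 94f1c0e0ce7b
  after D3: wrote 5B at 0x07 = 4d02b63411
  after D4: wrote 8B at 0x03 = d80cdecfff9a6db6
  after D5: wrote 7B at 0x02 = b611ce7bad61bf
query mem[0x16]=0xce, mem[0x24]=0x9a, mem[0x17]=0x7b, mem[0x04]=0xce, mem[0x02]=0xb6

MEM[0x16,0x24,0x17,0x04,0x02] = ce 9a 7b ce b6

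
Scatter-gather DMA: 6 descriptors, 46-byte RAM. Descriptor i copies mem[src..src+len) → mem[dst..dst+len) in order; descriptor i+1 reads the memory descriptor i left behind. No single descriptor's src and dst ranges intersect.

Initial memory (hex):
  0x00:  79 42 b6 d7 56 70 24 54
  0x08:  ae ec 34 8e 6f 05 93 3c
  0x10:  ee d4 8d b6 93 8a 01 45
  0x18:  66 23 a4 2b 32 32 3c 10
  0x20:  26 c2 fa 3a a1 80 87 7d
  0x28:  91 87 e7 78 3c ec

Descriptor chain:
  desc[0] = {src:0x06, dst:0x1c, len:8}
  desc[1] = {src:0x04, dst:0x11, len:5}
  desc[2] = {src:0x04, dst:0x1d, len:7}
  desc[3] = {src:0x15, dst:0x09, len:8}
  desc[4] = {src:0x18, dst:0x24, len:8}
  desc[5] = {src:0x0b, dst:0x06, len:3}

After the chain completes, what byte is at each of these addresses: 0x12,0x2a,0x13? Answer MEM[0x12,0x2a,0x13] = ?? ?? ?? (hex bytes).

  after D0: wrote 8B at 0x1c = 2454aeec348e6f05
  after D1: wrote 5B at 0x11 = 56702454ae
  after D2: wrote 7B at 0x1d = 56702454aeec34
  after D3: wrote 8B at 0x09 = ae01456623a42b24
  after D4: wrote 8B at 0x24 = 6623a42b24567024
  after D5: wrote 3B at 0x06 = 456623
query mem[0x12]=0x70, mem[0x2a]=0x70, mem[0x13]=0x24

MEM[0x12,0x2a,0x13] = 70 70 24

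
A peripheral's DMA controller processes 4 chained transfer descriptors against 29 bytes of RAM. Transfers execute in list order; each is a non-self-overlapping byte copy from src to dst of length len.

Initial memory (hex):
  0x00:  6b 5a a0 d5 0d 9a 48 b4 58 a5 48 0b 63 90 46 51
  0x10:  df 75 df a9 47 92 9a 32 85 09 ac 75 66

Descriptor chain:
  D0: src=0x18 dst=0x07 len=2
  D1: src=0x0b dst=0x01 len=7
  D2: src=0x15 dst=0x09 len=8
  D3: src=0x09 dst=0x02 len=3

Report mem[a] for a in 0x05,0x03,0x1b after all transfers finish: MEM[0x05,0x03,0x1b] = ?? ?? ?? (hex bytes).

MEM[0x05,0x03,0x1b] = 51 9a 75

[0] 0x18->0x07 len=2 : 85 09
[1] 0x0b->0x01 len=7 : 0b 63 90 46 51 df 75
[2] 0x15->0x09 len=8 : 92 9a 32 85 09 ac 75 66
[3] 0x09->0x02 len=3 : 92 9a 32
query mem[0x05]=0x51, mem[0x03]=0x9a, mem[0x1b]=0x75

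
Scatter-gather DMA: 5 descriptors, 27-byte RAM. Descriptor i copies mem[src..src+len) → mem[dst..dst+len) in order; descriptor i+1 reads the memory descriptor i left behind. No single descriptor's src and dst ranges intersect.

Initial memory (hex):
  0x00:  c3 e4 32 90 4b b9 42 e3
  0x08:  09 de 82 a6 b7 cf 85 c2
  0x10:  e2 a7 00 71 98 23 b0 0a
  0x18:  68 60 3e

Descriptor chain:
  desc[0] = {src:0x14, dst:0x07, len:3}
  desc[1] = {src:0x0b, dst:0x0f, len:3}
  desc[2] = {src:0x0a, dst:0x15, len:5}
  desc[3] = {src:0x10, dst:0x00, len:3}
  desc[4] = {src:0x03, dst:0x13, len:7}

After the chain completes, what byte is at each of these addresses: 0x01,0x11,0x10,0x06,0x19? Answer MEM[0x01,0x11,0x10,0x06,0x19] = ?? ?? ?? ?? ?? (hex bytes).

#0 dst[0x07+3] := {0x98,0x23,0xb0}
#1 dst[0x0f+3] := {0xa6,0xb7,0xcf}
#2 dst[0x15+5] := {0x82,0xa6,0xb7,0xcf,0x85}
#3 dst[0x00+3] := {0xb7,0xcf,0x00}
#4 dst[0x13+7] := {0x90,0x4b,0xb9,0x42,0x98,0x23,0xb0}
query mem[0x01]=0xcf, mem[0x11]=0xcf, mem[0x10]=0xb7, mem[0x06]=0x42, mem[0x19]=0xb0

MEM[0x01,0x11,0x10,0x06,0x19] = cf cf b7 42 b0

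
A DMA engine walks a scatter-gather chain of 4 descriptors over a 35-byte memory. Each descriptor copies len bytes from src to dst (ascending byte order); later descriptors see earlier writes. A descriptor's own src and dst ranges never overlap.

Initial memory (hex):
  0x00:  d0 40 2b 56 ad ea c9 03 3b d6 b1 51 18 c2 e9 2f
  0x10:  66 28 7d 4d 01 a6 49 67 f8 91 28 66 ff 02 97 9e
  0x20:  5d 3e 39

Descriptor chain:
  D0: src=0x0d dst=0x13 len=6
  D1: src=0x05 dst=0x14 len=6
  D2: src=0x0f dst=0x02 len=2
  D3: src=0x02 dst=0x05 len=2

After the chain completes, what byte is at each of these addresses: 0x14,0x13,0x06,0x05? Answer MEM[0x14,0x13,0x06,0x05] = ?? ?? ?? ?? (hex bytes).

  after D0: wrote 6B at 0x13 = c2e92f66287d
  after D1: wrote 6B at 0x14 = eac9033bd6b1
  after D2: wrote 2B at 0x02 = 2f66
  after D3: wrote 2B at 0x05 = 2f66
query mem[0x14]=0xea, mem[0x13]=0xc2, mem[0x06]=0x66, mem[0x05]=0x2f

MEM[0x14,0x13,0x06,0x05] = ea c2 66 2f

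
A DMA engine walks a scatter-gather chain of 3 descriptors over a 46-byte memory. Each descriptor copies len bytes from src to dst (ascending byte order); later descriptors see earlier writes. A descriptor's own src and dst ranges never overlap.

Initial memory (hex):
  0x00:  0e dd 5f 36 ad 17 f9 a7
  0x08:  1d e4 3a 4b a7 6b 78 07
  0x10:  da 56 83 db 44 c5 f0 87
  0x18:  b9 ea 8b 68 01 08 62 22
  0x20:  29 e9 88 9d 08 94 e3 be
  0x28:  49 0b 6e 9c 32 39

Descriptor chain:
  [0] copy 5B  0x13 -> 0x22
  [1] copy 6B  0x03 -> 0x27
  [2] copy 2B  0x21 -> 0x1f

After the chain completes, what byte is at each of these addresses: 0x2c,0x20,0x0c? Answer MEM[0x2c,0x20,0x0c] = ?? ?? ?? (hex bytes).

MEM[0x2c,0x20,0x0c] = 1d db a7

[0] 0x13->0x22 len=5 : db 44 c5 f0 87
[1] 0x03->0x27 len=6 : 36 ad 17 f9 a7 1d
[2] 0x21->0x1f len=2 : e9 db
query mem[0x2c]=0x1d, mem[0x20]=0xdb, mem[0x0c]=0xa7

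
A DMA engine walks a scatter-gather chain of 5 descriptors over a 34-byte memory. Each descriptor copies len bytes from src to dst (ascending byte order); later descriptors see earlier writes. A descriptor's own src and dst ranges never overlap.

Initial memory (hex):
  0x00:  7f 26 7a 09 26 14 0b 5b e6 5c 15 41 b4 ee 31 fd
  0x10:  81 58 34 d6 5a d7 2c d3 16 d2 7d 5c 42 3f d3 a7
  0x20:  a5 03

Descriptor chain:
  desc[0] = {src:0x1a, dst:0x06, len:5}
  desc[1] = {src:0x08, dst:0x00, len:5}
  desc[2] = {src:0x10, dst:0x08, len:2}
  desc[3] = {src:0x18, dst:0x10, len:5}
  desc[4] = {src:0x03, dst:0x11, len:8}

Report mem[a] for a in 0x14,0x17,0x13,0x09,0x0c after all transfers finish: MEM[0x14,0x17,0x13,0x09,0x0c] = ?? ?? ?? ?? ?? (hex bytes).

MEM[0x14,0x17,0x13,0x09,0x0c] = 7d 58 14 58 b4

  after D0: wrote 5B at 0x06 = 7d5c423fd3
  after D1: wrote 5B at 0x00 = 423fd341b4
  after D2: wrote 2B at 0x08 = 8158
  after D3: wrote 5B at 0x10 = 16d27d5c42
  after D4: wrote 8B at 0x11 = 41b4147d5c8158d3
query mem[0x14]=0x7d, mem[0x17]=0x58, mem[0x13]=0x14, mem[0x09]=0x58, mem[0x0c]=0xb4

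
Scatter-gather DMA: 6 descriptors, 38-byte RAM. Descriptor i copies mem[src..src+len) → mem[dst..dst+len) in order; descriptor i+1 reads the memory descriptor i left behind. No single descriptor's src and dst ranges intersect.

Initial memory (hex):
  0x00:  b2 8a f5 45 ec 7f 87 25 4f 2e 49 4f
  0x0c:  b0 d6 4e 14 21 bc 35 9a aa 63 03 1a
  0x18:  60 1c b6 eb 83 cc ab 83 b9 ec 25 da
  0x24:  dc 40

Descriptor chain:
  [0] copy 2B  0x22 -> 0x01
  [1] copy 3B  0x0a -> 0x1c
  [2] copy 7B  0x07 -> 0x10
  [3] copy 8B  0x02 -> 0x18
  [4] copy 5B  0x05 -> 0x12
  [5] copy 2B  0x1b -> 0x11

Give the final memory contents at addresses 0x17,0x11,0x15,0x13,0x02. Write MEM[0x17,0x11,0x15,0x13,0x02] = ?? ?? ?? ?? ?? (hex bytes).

MEM[0x17,0x11,0x15,0x13,0x02] = 1a 7f 4f 87 da

#0 dst[0x01+2] := {0x25,0xda}
#1 dst[0x1c+3] := {0x49,0x4f,0xb0}
#2 dst[0x10+7] := {0x25,0x4f,0x2e,0x49,0x4f,0xb0,0xd6}
#3 dst[0x18+8] := {0xda,0x45,0xec,0x7f,0x87,0x25,0x4f,0x2e}
#4 dst[0x12+5] := {0x7f,0x87,0x25,0x4f,0x2e}
#5 dst[0x11+2] := {0x7f,0x87}
query mem[0x17]=0x1a, mem[0x11]=0x7f, mem[0x15]=0x4f, mem[0x13]=0x87, mem[0x02]=0xda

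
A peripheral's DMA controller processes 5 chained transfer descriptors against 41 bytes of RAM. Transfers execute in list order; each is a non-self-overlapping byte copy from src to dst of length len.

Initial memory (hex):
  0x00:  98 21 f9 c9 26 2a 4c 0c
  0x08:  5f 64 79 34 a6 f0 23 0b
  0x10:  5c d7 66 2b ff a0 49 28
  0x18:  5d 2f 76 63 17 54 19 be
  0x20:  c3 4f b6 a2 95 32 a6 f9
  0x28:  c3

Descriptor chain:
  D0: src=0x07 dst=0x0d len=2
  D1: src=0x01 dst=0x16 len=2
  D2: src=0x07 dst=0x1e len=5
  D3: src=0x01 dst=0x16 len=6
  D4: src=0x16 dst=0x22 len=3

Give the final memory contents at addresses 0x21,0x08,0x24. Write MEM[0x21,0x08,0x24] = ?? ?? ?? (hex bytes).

MEM[0x21,0x08,0x24] = 79 5f c9

D0: mem[0x0d..0x0e] <- [0c 5f]
D1: mem[0x16..0x17] <- [21 f9]
D2: mem[0x1e..0x22] <- [0c 5f 64 79 34]
D3: mem[0x16..0x1b] <- [21 f9 c9 26 2a 4c]
D4: mem[0x22..0x24] <- [21 f9 c9]
query mem[0x21]=0x79, mem[0x08]=0x5f, mem[0x24]=0xc9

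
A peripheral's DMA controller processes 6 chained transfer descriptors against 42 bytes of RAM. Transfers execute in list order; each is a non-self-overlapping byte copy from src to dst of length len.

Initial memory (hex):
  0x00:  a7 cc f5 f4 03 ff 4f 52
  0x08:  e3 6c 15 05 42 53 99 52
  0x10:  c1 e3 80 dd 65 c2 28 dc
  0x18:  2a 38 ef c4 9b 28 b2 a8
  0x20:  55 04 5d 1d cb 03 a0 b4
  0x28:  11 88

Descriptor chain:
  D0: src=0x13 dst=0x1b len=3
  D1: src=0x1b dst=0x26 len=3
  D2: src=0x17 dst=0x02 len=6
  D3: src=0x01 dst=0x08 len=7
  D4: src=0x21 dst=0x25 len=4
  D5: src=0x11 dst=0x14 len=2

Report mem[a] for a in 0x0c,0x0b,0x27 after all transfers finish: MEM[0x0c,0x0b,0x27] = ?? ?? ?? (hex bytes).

MEM[0x0c,0x0b,0x27] = ef 38 1d

D0: mem[0x1b..0x1d] <- [dd 65 c2]
D1: mem[0x26..0x28] <- [dd 65 c2]
D2: mem[0x02..0x07] <- [dc 2a 38 ef dd 65]
D3: mem[0x08..0x0e] <- [cc dc 2a 38 ef dd 65]
D4: mem[0x25..0x28] <- [04 5d 1d cb]
D5: mem[0x14..0x15] <- [e3 80]
query mem[0x0c]=0xef, mem[0x0b]=0x38, mem[0x27]=0x1d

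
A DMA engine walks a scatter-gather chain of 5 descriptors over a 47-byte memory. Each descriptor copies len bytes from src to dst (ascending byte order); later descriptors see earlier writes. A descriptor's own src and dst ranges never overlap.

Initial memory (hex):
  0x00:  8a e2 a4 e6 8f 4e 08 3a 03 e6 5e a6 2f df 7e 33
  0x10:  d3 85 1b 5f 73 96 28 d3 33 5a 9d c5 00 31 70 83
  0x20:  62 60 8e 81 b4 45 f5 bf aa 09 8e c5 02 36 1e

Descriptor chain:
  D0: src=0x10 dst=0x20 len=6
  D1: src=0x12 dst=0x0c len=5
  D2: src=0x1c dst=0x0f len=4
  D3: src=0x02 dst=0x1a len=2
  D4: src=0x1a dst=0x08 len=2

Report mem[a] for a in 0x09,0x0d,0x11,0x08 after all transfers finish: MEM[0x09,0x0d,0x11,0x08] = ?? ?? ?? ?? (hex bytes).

MEM[0x09,0x0d,0x11,0x08] = e6 5f 70 a4

  after D0: wrote 6B at 0x20 = d3851b5f7396
  after D1: wrote 5B at 0x0c = 1b5f739628
  after D2: wrote 4B at 0x0f = 00317083
  after D3: wrote 2B at 0x1a = a4e6
  after D4: wrote 2B at 0x08 = a4e6
query mem[0x09]=0xe6, mem[0x0d]=0x5f, mem[0x11]=0x70, mem[0x08]=0xa4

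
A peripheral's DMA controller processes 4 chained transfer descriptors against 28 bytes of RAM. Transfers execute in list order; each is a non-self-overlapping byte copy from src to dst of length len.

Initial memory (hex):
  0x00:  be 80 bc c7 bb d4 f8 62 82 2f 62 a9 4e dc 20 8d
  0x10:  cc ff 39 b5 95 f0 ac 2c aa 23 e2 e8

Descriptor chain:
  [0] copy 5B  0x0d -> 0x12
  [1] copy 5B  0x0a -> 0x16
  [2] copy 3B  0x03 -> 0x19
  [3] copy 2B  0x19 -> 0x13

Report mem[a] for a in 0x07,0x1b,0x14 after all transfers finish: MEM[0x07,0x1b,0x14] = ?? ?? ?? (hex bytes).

#0 dst[0x12+5] := {0xdc,0x20,0x8d,0xcc,0xff}
#1 dst[0x16+5] := {0x62,0xa9,0x4e,0xdc,0x20}
#2 dst[0x19+3] := {0xc7,0xbb,0xd4}
#3 dst[0x13+2] := {0xc7,0xbb}
query mem[0x07]=0x62, mem[0x1b]=0xd4, mem[0x14]=0xbb

MEM[0x07,0x1b,0x14] = 62 d4 bb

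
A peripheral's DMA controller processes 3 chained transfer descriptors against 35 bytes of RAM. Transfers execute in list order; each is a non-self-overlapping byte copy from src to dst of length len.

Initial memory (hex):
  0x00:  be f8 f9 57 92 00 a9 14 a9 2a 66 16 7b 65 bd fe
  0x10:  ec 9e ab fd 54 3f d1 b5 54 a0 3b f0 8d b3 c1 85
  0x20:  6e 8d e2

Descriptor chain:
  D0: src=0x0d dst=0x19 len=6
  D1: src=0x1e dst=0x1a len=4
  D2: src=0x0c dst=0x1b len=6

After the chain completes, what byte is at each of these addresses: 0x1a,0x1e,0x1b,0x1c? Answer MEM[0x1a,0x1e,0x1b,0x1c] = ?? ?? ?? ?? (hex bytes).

  after D0: wrote 6B at 0x19 = 65bdfeec9eab
  after D1: wrote 4B at 0x1a = ab856e8d
  after D2: wrote 6B at 0x1b = 7b65bdfeec9e
query mem[0x1a]=0xab, mem[0x1e]=0xfe, mem[0x1b]=0x7b, mem[0x1c]=0x65

MEM[0x1a,0x1e,0x1b,0x1c] = ab fe 7b 65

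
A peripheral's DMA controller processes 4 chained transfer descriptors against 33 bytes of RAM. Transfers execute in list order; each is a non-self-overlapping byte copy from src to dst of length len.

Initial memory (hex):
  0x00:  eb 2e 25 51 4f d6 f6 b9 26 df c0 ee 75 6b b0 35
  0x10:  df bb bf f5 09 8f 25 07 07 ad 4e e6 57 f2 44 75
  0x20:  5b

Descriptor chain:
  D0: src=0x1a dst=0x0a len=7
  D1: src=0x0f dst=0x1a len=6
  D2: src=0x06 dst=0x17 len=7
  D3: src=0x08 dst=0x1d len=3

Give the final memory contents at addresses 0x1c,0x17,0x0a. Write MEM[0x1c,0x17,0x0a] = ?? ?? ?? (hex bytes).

MEM[0x1c,0x17,0x0a] = e6 f6 4e

[0] 0x1a->0x0a len=7 : 4e e6 57 f2 44 75 5b
[1] 0x0f->0x1a len=6 : 75 5b bb bf f5 09
[2] 0x06->0x17 len=7 : f6 b9 26 df 4e e6 57
[3] 0x08->0x1d len=3 : 26 df 4e
query mem[0x1c]=0xe6, mem[0x17]=0xf6, mem[0x0a]=0x4e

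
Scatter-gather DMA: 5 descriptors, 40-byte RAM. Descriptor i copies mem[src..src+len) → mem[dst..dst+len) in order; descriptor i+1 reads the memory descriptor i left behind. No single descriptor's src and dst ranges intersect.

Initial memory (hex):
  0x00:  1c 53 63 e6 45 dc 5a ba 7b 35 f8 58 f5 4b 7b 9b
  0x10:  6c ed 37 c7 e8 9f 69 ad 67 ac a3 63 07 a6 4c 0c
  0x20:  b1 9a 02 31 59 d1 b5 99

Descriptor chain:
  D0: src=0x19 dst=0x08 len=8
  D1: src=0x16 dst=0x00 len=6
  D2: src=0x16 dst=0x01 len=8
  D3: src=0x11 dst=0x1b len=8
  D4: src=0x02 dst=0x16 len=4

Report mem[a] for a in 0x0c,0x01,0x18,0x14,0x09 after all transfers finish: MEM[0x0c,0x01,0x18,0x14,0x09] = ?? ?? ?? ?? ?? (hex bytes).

#0 dst[0x08+8] := {0xac,0xa3,0x63,0x07,0xa6,0x4c,0x0c,0xb1}
#1 dst[0x00+6] := {0x69,0xad,0x67,0xac,0xa3,0x63}
#2 dst[0x01+8] := {0x69,0xad,0x67,0xac,0xa3,0x63,0x07,0xa6}
#3 dst[0x1b+8] := {0xed,0x37,0xc7,0xe8,0x9f,0x69,0xad,0x67}
#4 dst[0x16+4] := {0xad,0x67,0xac,0xa3}
query mem[0x0c]=0xa6, mem[0x01]=0x69, mem[0x18]=0xac, mem[0x14]=0xe8, mem[0x09]=0xa3

MEM[0x0c,0x01,0x18,0x14,0x09] = a6 69 ac e8 a3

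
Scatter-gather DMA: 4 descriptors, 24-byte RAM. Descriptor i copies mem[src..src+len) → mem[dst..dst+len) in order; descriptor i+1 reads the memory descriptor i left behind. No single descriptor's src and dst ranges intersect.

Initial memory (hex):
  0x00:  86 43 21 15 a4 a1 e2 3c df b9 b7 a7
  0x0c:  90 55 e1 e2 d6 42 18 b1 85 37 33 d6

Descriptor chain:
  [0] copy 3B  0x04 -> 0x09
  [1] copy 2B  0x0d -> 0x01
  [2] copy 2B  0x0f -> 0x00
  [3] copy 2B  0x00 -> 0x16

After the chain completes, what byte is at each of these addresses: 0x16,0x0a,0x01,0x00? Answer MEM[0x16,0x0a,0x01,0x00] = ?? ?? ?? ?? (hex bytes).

D0: mem[0x09..0x0b] <- [a4 a1 e2]
D1: mem[0x01..0x02] <- [55 e1]
D2: mem[0x00..0x01] <- [e2 d6]
D3: mem[0x16..0x17] <- [e2 d6]
query mem[0x16]=0xe2, mem[0x0a]=0xa1, mem[0x01]=0xd6, mem[0x00]=0xe2

MEM[0x16,0x0a,0x01,0x00] = e2 a1 d6 e2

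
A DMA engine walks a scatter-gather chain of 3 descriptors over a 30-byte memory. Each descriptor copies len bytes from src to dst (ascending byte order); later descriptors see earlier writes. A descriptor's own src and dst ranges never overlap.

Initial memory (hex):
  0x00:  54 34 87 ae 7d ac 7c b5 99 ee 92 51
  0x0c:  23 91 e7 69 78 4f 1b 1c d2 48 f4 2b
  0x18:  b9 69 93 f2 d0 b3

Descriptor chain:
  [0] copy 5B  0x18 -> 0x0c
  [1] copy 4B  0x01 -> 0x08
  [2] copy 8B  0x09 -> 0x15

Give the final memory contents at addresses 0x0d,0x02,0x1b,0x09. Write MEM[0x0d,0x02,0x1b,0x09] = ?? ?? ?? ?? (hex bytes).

D0: mem[0x0c..0x10] <- [b9 69 93 f2 d0]
D1: mem[0x08..0x0b] <- [34 87 ae 7d]
D2: mem[0x15..0x1c] <- [87 ae 7d b9 69 93 f2 d0]
query mem[0x0d]=0x69, mem[0x02]=0x87, mem[0x1b]=0xf2, mem[0x09]=0x87

MEM[0x0d,0x02,0x1b,0x09] = 69 87 f2 87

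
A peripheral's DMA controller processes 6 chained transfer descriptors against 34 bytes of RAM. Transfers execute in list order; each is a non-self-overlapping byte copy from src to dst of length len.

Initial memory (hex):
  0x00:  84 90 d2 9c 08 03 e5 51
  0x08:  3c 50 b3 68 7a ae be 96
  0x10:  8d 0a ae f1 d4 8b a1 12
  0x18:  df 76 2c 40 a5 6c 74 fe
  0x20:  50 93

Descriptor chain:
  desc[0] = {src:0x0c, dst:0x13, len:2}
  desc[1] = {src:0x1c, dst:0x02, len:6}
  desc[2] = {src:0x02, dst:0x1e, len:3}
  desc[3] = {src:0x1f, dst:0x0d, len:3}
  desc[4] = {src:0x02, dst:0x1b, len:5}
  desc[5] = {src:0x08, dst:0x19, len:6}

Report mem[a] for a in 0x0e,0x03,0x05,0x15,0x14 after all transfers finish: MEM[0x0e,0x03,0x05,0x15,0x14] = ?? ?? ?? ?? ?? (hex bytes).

D0: mem[0x13..0x14] <- [7a ae]
D1: mem[0x02..0x07] <- [a5 6c 74 fe 50 93]
D2: mem[0x1e..0x20] <- [a5 6c 74]
D3: mem[0x0d..0x0f] <- [6c 74 93]
D4: mem[0x1b..0x1f] <- [a5 6c 74 fe 50]
D5: mem[0x19..0x1e] <- [3c 50 b3 68 7a 6c]
query mem[0x0e]=0x74, mem[0x03]=0x6c, mem[0x05]=0xfe, mem[0x15]=0x8b, mem[0x14]=0xae

MEM[0x0e,0x03,0x05,0x15,0x14] = 74 6c fe 8b ae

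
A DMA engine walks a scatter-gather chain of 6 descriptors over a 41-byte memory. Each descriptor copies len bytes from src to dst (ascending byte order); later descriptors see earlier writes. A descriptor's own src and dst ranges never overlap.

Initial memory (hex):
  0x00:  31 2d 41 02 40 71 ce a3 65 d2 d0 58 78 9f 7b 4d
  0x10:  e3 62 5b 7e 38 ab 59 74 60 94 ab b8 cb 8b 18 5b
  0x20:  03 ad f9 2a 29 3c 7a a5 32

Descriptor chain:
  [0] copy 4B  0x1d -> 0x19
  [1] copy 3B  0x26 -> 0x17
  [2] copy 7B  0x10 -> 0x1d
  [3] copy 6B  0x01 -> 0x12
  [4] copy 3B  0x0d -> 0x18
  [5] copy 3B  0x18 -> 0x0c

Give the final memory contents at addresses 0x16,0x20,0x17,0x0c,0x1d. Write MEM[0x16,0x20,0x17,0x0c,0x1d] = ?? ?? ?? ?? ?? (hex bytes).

MEM[0x16,0x20,0x17,0x0c,0x1d] = 71 7e ce 9f e3

  after D0: wrote 4B at 0x19 = 8b185b03
  after D1: wrote 3B at 0x17 = 7aa532
  after D2: wrote 7B at 0x1d = e3625b7e38ab59
  after D3: wrote 6B at 0x12 = 2d41024071ce
  after D4: wrote 3B at 0x18 = 9f7b4d
  after D5: wrote 3B at 0x0c = 9f7b4d
query mem[0x16]=0x71, mem[0x20]=0x7e, mem[0x17]=0xce, mem[0x0c]=0x9f, mem[0x1d]=0xe3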